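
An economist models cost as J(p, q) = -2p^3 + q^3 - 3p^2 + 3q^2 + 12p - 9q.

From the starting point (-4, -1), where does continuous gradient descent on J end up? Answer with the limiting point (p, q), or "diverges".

J is separable, so gradient descent decouples: p follows -∂J/∂p, q follows -∂J/∂q.
∂J/∂p = -6(p - 1)(p + 2); at p=-4 this is -60, so p increases.
∂J/∂q = 3(q - 1)(q + 3); at q=-1 this is -12, so q increases.
p converges to its nearest critical value -2 (a local min of the p-part); q converges to 1. The iterate converges to (-2, 1).

(-2, 1)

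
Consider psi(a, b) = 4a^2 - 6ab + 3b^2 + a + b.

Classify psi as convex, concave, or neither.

convex

psi is quadratic, so its Hessian is the constant matrix H = [[8, -6], [-6, 6]].
det(H) = 12, tr(H) = 14.
det(H) > 0 and tr(H) > 0, so H is positive definite everywhere: convex.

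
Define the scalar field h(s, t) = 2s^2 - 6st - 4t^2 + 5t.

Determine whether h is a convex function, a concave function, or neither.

neither

h is quadratic, so its Hessian is the constant matrix H = [[4, -6], [-6, -8]].
det(H) = -68, tr(H) = -4.
det(H) < 0, so H is indefinite: neither convex nor concave.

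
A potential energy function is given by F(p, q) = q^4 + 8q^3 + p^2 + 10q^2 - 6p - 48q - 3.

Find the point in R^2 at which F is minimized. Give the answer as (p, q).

F(p,q) separates as A(p) + B(q) − 3, so its minimum is min A + min B − 3.
A'(p) = 2p - 6 vanishes at p ∈ {3}; B'(q) = 4(q - 1)(q + 3)(q + 4) vanishes at q ∈ {-4, -3, 1}.
Local minima of A (where A''>0): A(3)=-9. Local minima of B: B(-4)=96, B(1)=-29.
So the global minimum of F is A(3) + B(1) − 3 = -9 − 29 − 3 = -41, attained at (3, 1).

(3, 1)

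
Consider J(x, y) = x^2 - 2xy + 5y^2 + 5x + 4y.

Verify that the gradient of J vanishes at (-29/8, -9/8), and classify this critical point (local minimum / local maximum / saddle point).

local minimum

∇J = (2x - 2y + 5, -2x + 10y + 4); substituting (-29/8, -9/8) gives ∇J = (0, 0), so (-29/8, -9/8) is indeed a critical point.
The Hessian of J is constant: H = [[2, -2], [-2, 10]].
det(H) = 2·10 − (-2)² = 16.
det(H) > 0 and tr(H) = 12 > 0, so H is positive definite and the point is a local minimum.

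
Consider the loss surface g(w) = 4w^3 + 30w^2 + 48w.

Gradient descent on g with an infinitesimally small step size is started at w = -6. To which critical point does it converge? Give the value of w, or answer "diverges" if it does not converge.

diverges

g'(w) = 12(w + 1)(w + 4), so g'(-6) = 120.
Gradient descent moves in the -g' direction, i.e. w is decreasing.
There is no critical point below w=-6, and g' keeps the same sign, so the iterate runs off to −∞.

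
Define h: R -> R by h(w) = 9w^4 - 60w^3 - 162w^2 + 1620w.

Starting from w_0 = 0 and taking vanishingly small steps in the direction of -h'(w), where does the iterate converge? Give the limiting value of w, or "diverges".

h'(w) = 36(w - 5)(w - 3)(w + 3), so h'(0) = 1620.
Gradient descent moves in the -h' direction, i.e. w is decreasing.
The nearest critical point in that direction is w = -3, where h'' = 1728 > 0 (a local minimum). The iterate converges there.

-3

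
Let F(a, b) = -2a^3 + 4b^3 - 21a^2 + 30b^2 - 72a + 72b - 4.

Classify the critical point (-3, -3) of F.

The mixed partial ∂²F/∂a∂b is 0, so the Hessian at any point is diag(F_aa, F_bb) = diag(-6(2a + 7), 12(2b + 5)).
At (-3, -3): H = diag(-6, -12).
Both eigenvalues are negative, so H is negative definite: a local maximum.

local maximum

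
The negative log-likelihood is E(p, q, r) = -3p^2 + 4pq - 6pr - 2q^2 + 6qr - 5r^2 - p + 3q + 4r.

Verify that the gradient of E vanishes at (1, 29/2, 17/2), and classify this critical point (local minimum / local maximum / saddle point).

local maximum

∇E = (-6p + 4q - 6r - 1, 4p - 4q + 6r + 3, -6p + 6q - 10r + 4); substituting (1, 29/2, 17/2) gives ∇E = (0, 0, 0), so (1, 29/2, 17/2) is indeed a critical point.
The Hessian is constant: H = [[-6, 4, -6], [4, -4, 6], [-6, 6, -10]].
Leading principal minors: Δ₁ = -6, Δ₂ = 8, Δ₃ = -8.
The minors alternate sign starting negative (−, +, −), so H is negative definite: a local maximum.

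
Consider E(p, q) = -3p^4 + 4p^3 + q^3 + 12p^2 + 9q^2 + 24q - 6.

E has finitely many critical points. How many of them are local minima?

1

E separates as a function of p plus a function of q, so ∇E=0 decouples.
∂E/∂p = -12p(p - 2)(p + 1) = 0 at p ∈ {-1, 0, 2}; ∂E/∂q = 3(q + 2)(q + 4) = 0 at q ∈ {-4, -2}.
The Hessian is diagonal: diag(E_pp, E_qq). Second derivatives: E_pp(-1)=-36, E_pp(0)=24, E_pp(2)=-72; E_qq(-4)=-6, E_qq(-2)=6.
Local minima occur where both diagonal entries positive: (0, -2). Count: 1.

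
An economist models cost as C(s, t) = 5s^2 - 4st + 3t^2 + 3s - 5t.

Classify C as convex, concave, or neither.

convex

C is quadratic, so its Hessian is the constant matrix H = [[10, -4], [-4, 6]].
det(H) = 44, tr(H) = 16.
det(H) > 0 and tr(H) > 0, so H is positive definite everywhere: convex.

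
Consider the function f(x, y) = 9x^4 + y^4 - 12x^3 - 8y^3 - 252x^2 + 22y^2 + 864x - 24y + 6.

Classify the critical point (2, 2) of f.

The mixed partial ∂²f/∂x∂y is 0, so the Hessian at any point is diag(f_xx, f_yy) = diag(36(3x^2 - 2x - 14), 4(3y^2 - 12y + 11)).
At (2, 2): H = diag(-216, -4).
Both eigenvalues are negative, so H is negative definite: a local maximum.

local maximum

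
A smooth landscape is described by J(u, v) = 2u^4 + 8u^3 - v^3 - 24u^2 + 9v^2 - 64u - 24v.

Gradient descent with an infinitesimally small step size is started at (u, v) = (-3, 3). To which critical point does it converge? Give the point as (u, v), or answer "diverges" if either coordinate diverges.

J is separable, so gradient descent decouples: u follows -∂J/∂u, v follows -∂J/∂v.
∂J/∂u = 8(u - 2)(u + 1)(u + 4); at u=-3 this is 80, so u decreases.
∂J/∂v = -3(v - 4)(v - 2); at v=3 this is 3, so v decreases.
u converges to its nearest critical value -4 (a local min of the u-part); v converges to 2. The iterate converges to (-4, 2).

(-4, 2)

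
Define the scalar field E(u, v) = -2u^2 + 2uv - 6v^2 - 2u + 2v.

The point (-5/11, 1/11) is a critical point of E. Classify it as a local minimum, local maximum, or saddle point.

local maximum

The Hessian of E is constant: H = [[-4, 2], [2, -12]].
det(H) = (-4)·(-12) − 2² = 44.
det(H) > 0 and tr(H) = -16 < 0, so H is negative definite and the point is a local maximum.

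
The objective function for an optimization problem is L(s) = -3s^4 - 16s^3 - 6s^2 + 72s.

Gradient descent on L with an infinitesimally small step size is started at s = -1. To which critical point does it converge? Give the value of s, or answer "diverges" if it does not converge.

-2

L'(s) = -12(s - 1)(s + 2)(s + 3), so L'(-1) = 48.
Gradient descent moves in the -L' direction, i.e. s is decreasing.
The nearest critical point in that direction is s = -2, where L'' = 36 > 0 (a local minimum). The iterate converges there.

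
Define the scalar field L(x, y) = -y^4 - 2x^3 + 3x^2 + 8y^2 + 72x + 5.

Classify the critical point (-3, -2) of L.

The mixed partial ∂²L/∂x∂y is 0, so the Hessian at any point is diag(L_xx, L_yy) = diag(6(-2x + 1), 4(-3y^2 + 4)).
At (-3, -2): H = diag(42, -32).
The eigenvalues have opposite signs, so H is indefinite: a saddle point.

saddle point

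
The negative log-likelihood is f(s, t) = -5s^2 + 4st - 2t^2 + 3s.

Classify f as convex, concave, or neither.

concave

f is quadratic, so its Hessian is the constant matrix H = [[-10, 4], [4, -4]].
det(H) = 24, tr(H) = -14.
det(H) > 0 and tr(H) < 0, so H is negative definite everywhere: concave.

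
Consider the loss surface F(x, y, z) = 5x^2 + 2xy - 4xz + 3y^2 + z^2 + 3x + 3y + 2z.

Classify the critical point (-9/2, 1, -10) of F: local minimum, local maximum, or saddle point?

The Hessian is constant: H = [[10, 2, -4], [2, 6, 0], [-4, 0, 2]].
Leading principal minors: Δ₁ = 10, Δ₂ = 56, Δ₃ = 16.
All leading minors are positive, so H is positive definite: a local minimum.

local minimum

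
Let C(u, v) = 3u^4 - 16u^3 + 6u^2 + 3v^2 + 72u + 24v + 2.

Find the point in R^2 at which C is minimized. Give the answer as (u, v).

(-1, -4)

C(u,v) separates as P(u) + Q(v) + 2, so its minimum is min P + min Q + 2.
P'(u) = 12(u - 3)(u - 2)(u + 1) vanishes at u ∈ {-1, 2, 3}; Q'(v) = 6v + 24 vanishes at v ∈ {-4}.
Local minima of P (where P''>0): P(-1)=-47, P(3)=81. Local minima of Q: Q(-4)=-48.
So the global minimum of C is P(-1) + Q(-4) + 2 = -47 − 48 + 2 = -93, attained at (-1, -4).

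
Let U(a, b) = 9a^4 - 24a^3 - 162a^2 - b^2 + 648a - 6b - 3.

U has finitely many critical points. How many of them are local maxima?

U separates as a function of a plus a function of b, so ∇U=0 decouples.
∂U/∂a = 36(a - 3)(a - 2)(a + 3) = 0 at a ∈ {-3, 2, 3}; ∂U/∂b = -2(b + 3) = 0 at b ∈ {-3}.
The Hessian is diagonal: diag(U_aa, U_bb). Second derivatives: U_aa(-3)=1080, U_aa(2)=-180, U_aa(3)=216; U_bb(-3)=-2.
Local maxima occur where both diagonal entries negative: (2, -3). Count: 1.

1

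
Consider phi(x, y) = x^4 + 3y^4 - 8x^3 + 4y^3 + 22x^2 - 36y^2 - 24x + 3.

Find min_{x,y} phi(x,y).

phi(x,y) separates as P(x) + Q(y) + 3, so its minimum is min P + min Q + 3.
P'(x) = 4(x - 3)(x - 2)(x - 1) vanishes at x ∈ {1, 2, 3}; Q'(y) = 12y(y - 2)(y + 3) vanishes at y ∈ {-3, 0, 2}.
Local minima of P (where P''>0): P(1)=-9, P(3)=-9. Local minima of Q: Q(-3)=-189, Q(2)=-64.
So the global minimum of phi is P(1) + Q(-3) + 3 = -9 − 189 + 3 = -195, attained at (1, -3).

-195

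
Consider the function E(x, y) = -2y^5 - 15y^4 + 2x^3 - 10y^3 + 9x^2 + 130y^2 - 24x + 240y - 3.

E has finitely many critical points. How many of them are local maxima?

2

E separates as a function of x plus a function of y, so ∇E=0 decouples.
∂E/∂x = 6(x - 1)(x + 4) = 0 at x ∈ {-4, 1}; ∂E/∂y = -10(y - 2)(y + 1)(y + 3)(y + 4) = 0 at y ∈ {-4, -3, -1, 2}.
The Hessian is diagonal: diag(E_xx, E_yy). Second derivatives: E_xx(-4)=-30, E_xx(1)=30; E_yy(-4)=180, E_yy(-3)=-100, E_yy(-1)=180, E_yy(2)=-900.
Local maxima occur where both diagonal entries negative: (-4, -3), (-4, 2). Count: 2.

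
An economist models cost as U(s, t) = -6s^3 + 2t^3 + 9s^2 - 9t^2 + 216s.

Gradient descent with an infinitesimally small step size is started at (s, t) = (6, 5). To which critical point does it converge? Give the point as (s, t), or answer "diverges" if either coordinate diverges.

diverges

U is separable, so gradient descent decouples: s follows -∂U/∂s, t follows -∂U/∂t.
∂U/∂s = -18(s - 4)(s + 3); at s=6 this is -324, so s increases.
∂U/∂t = 6t(t - 3); at t=5 this is 60, so t decreases.
The s-coordinate has no critical point in that direction and runs off to infinity.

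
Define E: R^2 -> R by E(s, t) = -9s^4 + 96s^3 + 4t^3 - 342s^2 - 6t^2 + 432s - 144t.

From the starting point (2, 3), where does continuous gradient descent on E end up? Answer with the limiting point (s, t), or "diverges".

(3, 4)

E is separable, so gradient descent decouples: s follows -∂E/∂s, t follows -∂E/∂t.
∂E/∂s = -36(s - 4)(s - 3)(s - 1); at s=2 this is -72, so s increases.
∂E/∂t = 12(t - 4)(t + 3); at t=3 this is -72, so t increases.
s converges to its nearest critical value 3 (a local min of the s-part); t converges to 4. The iterate converges to (3, 4).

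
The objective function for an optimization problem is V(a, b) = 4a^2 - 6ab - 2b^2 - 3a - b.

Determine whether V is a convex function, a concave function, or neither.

V is quadratic, so its Hessian is the constant matrix H = [[8, -6], [-6, -4]].
det(H) = -68, tr(H) = 4.
det(H) < 0, so H is indefinite: neither convex nor concave.

neither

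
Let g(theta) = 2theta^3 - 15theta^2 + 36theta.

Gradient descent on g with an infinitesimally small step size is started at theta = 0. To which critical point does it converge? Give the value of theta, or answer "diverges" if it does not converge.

diverges

g'(theta) = 6(theta - 3)(theta - 2), so g'(0) = 36.
Gradient descent moves in the -g' direction, i.e. theta is decreasing.
There is no critical point below theta=0, and g' keeps the same sign, so the iterate runs off to −∞.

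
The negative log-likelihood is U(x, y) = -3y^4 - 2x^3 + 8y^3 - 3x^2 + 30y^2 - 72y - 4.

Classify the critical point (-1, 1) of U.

The mixed partial ∂²U/∂x∂y is 0, so the Hessian at any point is diag(U_xx, U_yy) = diag(-6(2x + 1), 12(-3y^2 + 4y + 5)).
At (-1, 1): H = diag(6, 72).
Both eigenvalues are positive, so H is positive definite: a local minimum.

local minimum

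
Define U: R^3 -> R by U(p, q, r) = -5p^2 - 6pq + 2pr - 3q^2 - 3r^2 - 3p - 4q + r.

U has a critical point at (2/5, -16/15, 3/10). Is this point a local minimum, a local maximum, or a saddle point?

The Hessian is constant: H = [[-10, -6, 2], [-6, -6, 0], [2, 0, -6]].
Leading principal minors: Δ₁ = -10, Δ₂ = 24, Δ₃ = -120.
The minors alternate sign starting negative (−, +, −), so H is negative definite: a local maximum.

local maximum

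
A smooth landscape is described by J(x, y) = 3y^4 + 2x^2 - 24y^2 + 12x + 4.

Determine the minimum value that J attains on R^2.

-62

J(x,y) separates as P(x) + Q(y) + 4, so its minimum is min P + min Q + 4.
P'(x) = 4x + 12 vanishes at x ∈ {-3}; Q'(y) = 12y(y - 2)(y + 2) vanishes at y ∈ {-2, 0, 2}.
Local minima of P (where P''>0): P(-3)=-18. Local minima of Q: Q(-2)=-48, Q(2)=-48.
So the global minimum of J is P(-3) + Q(-2) + 4 = -18 − 48 + 4 = -62, attained at (-3, -2).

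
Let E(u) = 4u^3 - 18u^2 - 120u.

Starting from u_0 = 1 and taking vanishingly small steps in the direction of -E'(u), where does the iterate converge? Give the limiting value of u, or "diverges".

5

E'(u) = 12(u - 5)(u + 2), so E'(1) = -144.
Gradient descent moves in the -E' direction, i.e. u is increasing.
The nearest critical point in that direction is u = 5, where E'' = 84 > 0 (a local minimum). The iterate converges there.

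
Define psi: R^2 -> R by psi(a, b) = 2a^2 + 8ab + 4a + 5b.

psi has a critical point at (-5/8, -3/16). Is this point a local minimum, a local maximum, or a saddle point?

The Hessian of psi is constant: H = [[4, 8], [8, 0]].
det(H) = 4·0 − 8² = -64.
Since det(H) < 0, H is indefinite and the critical point is a saddle point.

saddle point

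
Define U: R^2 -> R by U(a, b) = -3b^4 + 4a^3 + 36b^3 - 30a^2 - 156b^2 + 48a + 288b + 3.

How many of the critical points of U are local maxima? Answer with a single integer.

2

U separates as a function of a plus a function of b, so ∇U=0 decouples.
∂U/∂a = 12(a - 4)(a - 1) = 0 at a ∈ {1, 4}; ∂U/∂b = -12(b - 4)(b - 3)(b - 2) = 0 at b ∈ {2, 3, 4}.
The Hessian is diagonal: diag(U_aa, U_bb). Second derivatives: U_aa(1)=-36, U_aa(4)=36; U_bb(2)=-24, U_bb(3)=12, U_bb(4)=-24.
Local maxima occur where both diagonal entries negative: (1, 2), (1, 4). Count: 2.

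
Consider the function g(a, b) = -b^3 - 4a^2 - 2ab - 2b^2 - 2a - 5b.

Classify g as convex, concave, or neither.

neither

The term -b^3 is cubic, so the Hessian is not constant.
∂²g/∂b² = -6b - 4, which takes both signs as b varies (negative for sufficiently large b). A diagonal entry of the Hessian changing sign means the Hessian is neither positive- nor negative-semidefinite on all of R^2.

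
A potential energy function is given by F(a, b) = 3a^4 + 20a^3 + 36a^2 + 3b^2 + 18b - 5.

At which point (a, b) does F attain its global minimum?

F(a,b) separates as P(a) + Q(b) − 5, so its minimum is min P + min Q − 5.
P'(a) = 12a(a + 2)(a + 3) vanishes at a ∈ {-3, -2, 0}; Q'(b) = 6b + 18 vanishes at b ∈ {-3}.
Local minima of P (where P''>0): P(-3)=27, P(0)=0. Local minima of Q: Q(-3)=-27.
So the global minimum of F is P(0) + Q(-3) − 5 = 0 − 27 − 5 = -32, attained at (0, -3).

(0, -3)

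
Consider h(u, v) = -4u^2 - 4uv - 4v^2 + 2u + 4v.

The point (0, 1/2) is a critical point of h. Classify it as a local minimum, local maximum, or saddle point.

local maximum

The Hessian of h is constant: H = [[-8, -4], [-4, -8]].
det(H) = (-8)·(-8) − (-4)² = 48.
det(H) > 0 and tr(H) = -16 < 0, so H is negative definite and the point is a local maximum.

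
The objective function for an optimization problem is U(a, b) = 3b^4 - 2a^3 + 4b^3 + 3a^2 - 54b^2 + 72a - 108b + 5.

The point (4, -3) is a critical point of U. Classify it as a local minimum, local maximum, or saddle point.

saddle point

The mixed partial ∂²U/∂a∂b is 0, so the Hessian at any point is diag(U_aa, U_bb) = diag(6(-2a + 1), 12(3b^2 + 2b - 9)).
At (4, -3): H = diag(-42, 144).
The eigenvalues have opposite signs, so H is indefinite: a saddle point.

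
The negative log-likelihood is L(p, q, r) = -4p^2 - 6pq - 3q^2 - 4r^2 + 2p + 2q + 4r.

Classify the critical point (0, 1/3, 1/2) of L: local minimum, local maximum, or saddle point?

The Hessian is constant: H = [[-8, -6, 0], [-6, -6, 0], [0, 0, -8]].
Leading principal minors: Δ₁ = -8, Δ₂ = 12, Δ₃ = -96.
The minors alternate sign starting negative (−, +, −), so H is negative definite: a local maximum.

local maximum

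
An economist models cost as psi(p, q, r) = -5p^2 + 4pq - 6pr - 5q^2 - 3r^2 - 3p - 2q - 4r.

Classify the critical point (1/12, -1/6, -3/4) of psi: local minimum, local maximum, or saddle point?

The Hessian is constant: H = [[-10, 4, -6], [4, -10, 0], [-6, 0, -6]].
Leading principal minors: Δ₁ = -10, Δ₂ = 84, Δ₃ = -144.
The minors alternate sign starting negative (−, +, −), so H is negative definite: a local maximum.

local maximum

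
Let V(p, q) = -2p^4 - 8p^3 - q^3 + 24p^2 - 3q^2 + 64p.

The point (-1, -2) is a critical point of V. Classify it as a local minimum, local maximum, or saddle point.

local minimum

The mixed partial ∂²V/∂p∂q is 0, so the Hessian at any point is diag(V_pp, V_qq) = diag(24(-p^2 - 2p + 2), -6(q + 1)).
At (-1, -2): H = diag(72, 6).
Both eigenvalues are positive, so H is positive definite: a local minimum.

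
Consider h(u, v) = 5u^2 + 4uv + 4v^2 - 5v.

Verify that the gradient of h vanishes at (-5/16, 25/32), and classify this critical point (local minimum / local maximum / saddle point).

∇h = (10u + 4v, 4u + 8v - 5); substituting (-5/16, 25/32) gives ∇h = (0, 0), so (-5/16, 25/32) is indeed a critical point.
The Hessian of h is constant: H = [[10, 4], [4, 8]].
det(H) = 10·8 − 4² = 64.
det(H) > 0 and tr(H) = 18 > 0, so H is positive definite and the point is a local minimum.

local minimum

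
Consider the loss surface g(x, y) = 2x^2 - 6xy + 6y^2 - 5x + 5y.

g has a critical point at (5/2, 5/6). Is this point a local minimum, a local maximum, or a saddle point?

local minimum

The Hessian of g is constant: H = [[4, -6], [-6, 12]].
det(H) = 4·12 − (-6)² = 12.
det(H) > 0 and tr(H) = 16 > 0, so H is positive definite and the point is a local minimum.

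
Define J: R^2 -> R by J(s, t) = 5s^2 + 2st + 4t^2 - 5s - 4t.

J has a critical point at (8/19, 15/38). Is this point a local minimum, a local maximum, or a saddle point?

The Hessian of J is constant: H = [[10, 2], [2, 8]].
det(H) = 10·8 − 2² = 76.
det(H) > 0 and tr(H) = 18 > 0, so H is positive definite and the point is a local minimum.

local minimum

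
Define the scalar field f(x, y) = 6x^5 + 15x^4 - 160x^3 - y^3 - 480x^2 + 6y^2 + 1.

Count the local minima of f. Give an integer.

2

f separates as a function of x plus a function of y, so ∇f=0 decouples.
∂f/∂x = 30x(x - 4)(x + 2)(x + 4) = 0 at x ∈ {-4, -2, 0, 4}; ∂f/∂y = -3y(y - 4) = 0 at y ∈ {0, 4}.
The Hessian is diagonal: diag(f_xx, f_yy). Second derivatives: f_xx(-4)=-1920, f_xx(-2)=720, f_xx(0)=-960, f_xx(4)=5760; f_yy(0)=12, f_yy(4)=-12.
Local minima occur where both diagonal entries positive: (-2, 0), (4, 0). Count: 2.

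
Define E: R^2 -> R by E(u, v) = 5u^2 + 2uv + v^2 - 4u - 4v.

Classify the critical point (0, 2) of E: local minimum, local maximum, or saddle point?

local minimum

The Hessian of E is constant: H = [[10, 2], [2, 2]].
det(H) = 10·2 − 2² = 16.
det(H) > 0 and tr(H) = 12 > 0, so H is positive definite and the point is a local minimum.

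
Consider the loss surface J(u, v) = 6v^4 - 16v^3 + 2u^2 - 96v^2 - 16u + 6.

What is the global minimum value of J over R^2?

-1050

J(u,v) separates as P(u) + Q(v) + 6, so its minimum is min P + min Q + 6.
P'(u) = 4u - 16 vanishes at u ∈ {4}; Q'(v) = 24v(v - 4)(v + 2) vanishes at v ∈ {-2, 0, 4}.
Local minima of P (where P''>0): P(4)=-32. Local minima of Q: Q(-2)=-160, Q(4)=-1024.
So the global minimum of J is P(4) + Q(4) + 6 = -32 − 1024 + 6 = -1050, attained at (4, 4).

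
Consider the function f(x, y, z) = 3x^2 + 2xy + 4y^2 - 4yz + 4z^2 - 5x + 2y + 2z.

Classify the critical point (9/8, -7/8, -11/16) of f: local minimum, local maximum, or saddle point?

local minimum

The Hessian is constant: H = [[6, 2, 0], [2, 8, -4], [0, -4, 8]].
Leading principal minors: Δ₁ = 6, Δ₂ = 44, Δ₃ = 256.
All leading minors are positive, so H is positive definite: a local minimum.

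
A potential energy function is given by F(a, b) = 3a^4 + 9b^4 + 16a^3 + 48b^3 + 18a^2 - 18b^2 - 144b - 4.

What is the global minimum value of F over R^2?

-511

F(a,b) separates as P(a) + Q(b) − 4, so its minimum is min P + min Q − 4.
P'(a) = 12a(a + 1)(a + 3) vanishes at a ∈ {-3, -1, 0}; Q'(b) = 36(b - 1)(b + 1)(b + 4) vanishes at b ∈ {-4, -1, 1}.
Local minima of P (where P''>0): P(-3)=-27, P(0)=0. Local minima of Q: Q(-4)=-480, Q(1)=-105.
So the global minimum of F is P(-3) + Q(-4) − 4 = -27 − 480 − 4 = -511, attained at (-3, -4).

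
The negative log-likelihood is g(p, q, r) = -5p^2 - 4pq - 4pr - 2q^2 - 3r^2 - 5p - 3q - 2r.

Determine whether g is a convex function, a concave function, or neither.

concave

g is quadratic, so its Hessian is the constant matrix H = [[-10, -4, -4], [-4, -4, 0], [-4, 0, -6]].
Leading principal minors: -10, 24, -80.
Signs alternate −, +, − ⇒ H ≺ 0 ⇒ concave.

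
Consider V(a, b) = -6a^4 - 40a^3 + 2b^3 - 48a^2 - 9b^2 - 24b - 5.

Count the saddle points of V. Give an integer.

3

V separates as a function of a plus a function of b, so ∇V=0 decouples.
∂V/∂a = -24a(a + 1)(a + 4) = 0 at a ∈ {-4, -1, 0}; ∂V/∂b = 6(b - 4)(b + 1) = 0 at b ∈ {-1, 4}.
The Hessian is diagonal: diag(V_aa, V_bb). Second derivatives: V_aa(-4)=-288, V_aa(-1)=72, V_aa(0)=-96; V_bb(-1)=-30, V_bb(4)=30.
Saddle points occur where the two diagonal entries have opposite signs: (-4, 4), (-1, -1), (0, 4). Count: 3.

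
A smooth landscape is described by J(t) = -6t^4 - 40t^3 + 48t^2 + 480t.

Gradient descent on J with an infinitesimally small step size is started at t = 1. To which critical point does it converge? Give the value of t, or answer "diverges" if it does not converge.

-2

J'(t) = -24(t - 2)(t + 2)(t + 5), so J'(1) = 432.
Gradient descent moves in the -J' direction, i.e. t is decreasing.
The nearest critical point in that direction is t = -2, where J'' = 288 > 0 (a local minimum). The iterate converges there.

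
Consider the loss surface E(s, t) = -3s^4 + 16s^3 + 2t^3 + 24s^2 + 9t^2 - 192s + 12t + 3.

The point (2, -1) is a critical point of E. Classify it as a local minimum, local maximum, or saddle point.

local minimum

The mixed partial ∂²E/∂s∂t is 0, so the Hessian at any point is diag(E_ss, E_tt) = diag(12(-3s^2 + 8s + 4), 6(2t + 3)).
At (2, -1): H = diag(96, 6).
Both eigenvalues are positive, so H is positive definite: a local minimum.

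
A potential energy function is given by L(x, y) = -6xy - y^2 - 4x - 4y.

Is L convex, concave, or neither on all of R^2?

L is quadratic, so its Hessian is the constant matrix H = [[0, -6], [-6, -2]].
det(H) = -36, tr(H) = -2.
det(H) < 0, so H is indefinite: neither convex nor concave.

neither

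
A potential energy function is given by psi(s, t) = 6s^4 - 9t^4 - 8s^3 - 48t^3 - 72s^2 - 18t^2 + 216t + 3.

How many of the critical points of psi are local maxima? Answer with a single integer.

psi separates as a function of s plus a function of t, so ∇psi=0 decouples.
∂psi/∂s = 24s(s - 3)(s + 2) = 0 at s ∈ {-2, 0, 3}; ∂psi/∂t = -36(t - 1)(t + 2)(t + 3) = 0 at t ∈ {-3, -2, 1}.
The Hessian is diagonal: diag(psi_ss, psi_tt). Second derivatives: psi_ss(-2)=240, psi_ss(0)=-144, psi_ss(3)=360; psi_tt(-3)=-144, psi_tt(-2)=108, psi_tt(1)=-432.
Local maxima occur where both diagonal entries negative: (0, -3), (0, 1). Count: 2.

2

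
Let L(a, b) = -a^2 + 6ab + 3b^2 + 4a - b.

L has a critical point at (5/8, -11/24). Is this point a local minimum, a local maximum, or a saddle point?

The Hessian of L is constant: H = [[-2, 6], [6, 6]].
det(H) = (-2)·6 − 6² = -48.
Since det(H) < 0, H is indefinite and the critical point is a saddle point.

saddle point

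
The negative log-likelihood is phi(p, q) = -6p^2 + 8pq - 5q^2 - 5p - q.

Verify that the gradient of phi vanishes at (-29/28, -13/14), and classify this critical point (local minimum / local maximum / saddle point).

∇phi = (-12p + 8q - 5, 8p - 10q - 1); substituting (-29/28, -13/14) gives ∇phi = (0, 0), so (-29/28, -13/14) is indeed a critical point.
The Hessian of phi is constant: H = [[-12, 8], [8, -10]].
det(H) = (-12)·(-10) − 8² = 56.
det(H) > 0 and tr(H) = -22 < 0, so H is negative definite and the point is a local maximum.

local maximum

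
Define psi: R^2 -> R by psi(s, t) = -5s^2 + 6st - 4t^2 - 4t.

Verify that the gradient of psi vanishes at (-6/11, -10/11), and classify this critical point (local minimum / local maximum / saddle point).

∇psi = (-10s + 6t, 6s - 8t - 4); substituting (-6/11, -10/11) gives ∇psi = (0, 0), so (-6/11, -10/11) is indeed a critical point.
The Hessian of psi is constant: H = [[-10, 6], [6, -8]].
det(H) = (-10)·(-8) − 6² = 44.
det(H) > 0 and tr(H) = -18 < 0, so H is negative definite and the point is a local maximum.

local maximum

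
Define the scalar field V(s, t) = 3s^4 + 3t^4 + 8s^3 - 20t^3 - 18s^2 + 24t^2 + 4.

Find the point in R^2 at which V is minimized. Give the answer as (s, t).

V(s,t) separates as P(s) + Q(t) + 4, so its minimum is min P + min Q + 4.
P'(s) = 12s(s - 1)(s + 3) vanishes at s ∈ {-3, 0, 1}; Q'(t) = 12t(t - 4)(t - 1) vanishes at t ∈ {0, 1, 4}.
Local minima of P (where P''>0): P(-3)=-135, P(1)=-7. Local minima of Q: Q(0)=0, Q(4)=-128.
So the global minimum of V is P(-3) + Q(4) + 4 = -135 − 128 + 4 = -259, attained at (-3, 4).

(-3, 4)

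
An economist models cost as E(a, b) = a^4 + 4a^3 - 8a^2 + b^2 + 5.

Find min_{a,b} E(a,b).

E(a,b) separates as P(a) + Q(b) + 5, so its minimum is min P + min Q + 5.
P'(a) = 4a(a - 1)(a + 4) vanishes at a ∈ {-4, 0, 1}; Q'(b) = 2b vanishes at b ∈ {0}.
Local minima of P (where P''>0): P(-4)=-128, P(1)=-3. Local minima of Q: Q(0)=0.
So the global minimum of E is P(-4) + Q(0) + 5 = -128 + 0 + 5 = -123, attained at (-4, 0).

-123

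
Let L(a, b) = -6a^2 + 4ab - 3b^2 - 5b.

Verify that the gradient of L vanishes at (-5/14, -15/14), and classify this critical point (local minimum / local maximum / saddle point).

∇L = (-12a + 4b, 4a - 6b - 5); substituting (-5/14, -15/14) gives ∇L = (0, 0), so (-5/14, -15/14) is indeed a critical point.
The Hessian of L is constant: H = [[-12, 4], [4, -6]].
det(H) = (-12)·(-6) − 4² = 56.
det(H) > 0 and tr(H) = -18 < 0, so H is negative definite and the point is a local maximum.

local maximum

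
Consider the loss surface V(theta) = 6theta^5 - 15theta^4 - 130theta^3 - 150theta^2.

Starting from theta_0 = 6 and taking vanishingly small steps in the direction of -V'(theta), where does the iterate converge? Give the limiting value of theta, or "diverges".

V'(theta) = 30theta(theta - 5)(theta + 1)(theta + 2), so V'(6) = 10080.
Gradient descent moves in the -V' direction, i.e. theta is decreasing.
The nearest critical point in that direction is theta = 5, where V'' = 6300 > 0 (a local minimum). The iterate converges there.

5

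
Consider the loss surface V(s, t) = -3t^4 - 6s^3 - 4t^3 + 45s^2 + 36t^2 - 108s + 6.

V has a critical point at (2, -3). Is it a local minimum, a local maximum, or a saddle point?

saddle point

The mixed partial ∂²V/∂s∂t is 0, so the Hessian at any point is diag(V_ss, V_tt) = diag(18(-2s + 5), 12(-3t^2 - 2t + 6)).
At (2, -3): H = diag(18, -180).
The eigenvalues have opposite signs, so H is indefinite: a saddle point.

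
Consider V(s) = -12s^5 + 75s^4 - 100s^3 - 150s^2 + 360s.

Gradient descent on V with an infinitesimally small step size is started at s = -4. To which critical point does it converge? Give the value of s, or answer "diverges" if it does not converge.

V'(s) = -60(s - 3)(s - 2)(s - 1)(s + 1), so V'(-4) = -37800.
Gradient descent moves in the -V' direction, i.e. s is increasing.
The nearest critical point in that direction is s = -1, where V'' = 1440 > 0 (a local minimum). The iterate converges there.

-1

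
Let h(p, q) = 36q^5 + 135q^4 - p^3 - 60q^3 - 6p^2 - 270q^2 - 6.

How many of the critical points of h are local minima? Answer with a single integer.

h separates as a function of p plus a function of q, so ∇h=0 decouples.
∂h/∂p = -3p(p + 4) = 0 at p ∈ {-4, 0}; ∂h/∂q = 180q(q - 1)(q + 1)(q + 3) = 0 at q ∈ {-3, -1, 0, 1}.
The Hessian is diagonal: diag(h_pp, h_qq). Second derivatives: h_pp(-4)=12, h_pp(0)=-12; h_qq(-3)=-4320, h_qq(-1)=720, h_qq(0)=-540, h_qq(1)=1440.
Local minima occur where both diagonal entries positive: (-4, -1), (-4, 1). Count: 2.

2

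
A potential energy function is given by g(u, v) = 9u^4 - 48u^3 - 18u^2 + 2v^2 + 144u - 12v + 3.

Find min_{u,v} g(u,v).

g(u,v) separates as P(u) + Q(v) + 3, so its minimum is min P + min Q + 3.
P'(u) = 36(u - 4)(u - 1)(u + 1) vanishes at u ∈ {-1, 1, 4}; Q'(v) = 4v - 12 vanishes at v ∈ {3}.
Local minima of P (where P''>0): P(-1)=-105, P(4)=-480. Local minima of Q: Q(3)=-18.
So the global minimum of g is P(4) + Q(3) + 3 = -480 − 18 + 3 = -495, attained at (4, 3).

-495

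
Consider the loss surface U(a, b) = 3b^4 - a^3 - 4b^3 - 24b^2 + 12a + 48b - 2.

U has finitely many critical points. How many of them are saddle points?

3

U separates as a function of a plus a function of b, so ∇U=0 decouples.
∂U/∂a = -3(a - 2)(a + 2) = 0 at a ∈ {-2, 2}; ∂U/∂b = 12(b - 2)(b - 1)(b + 2) = 0 at b ∈ {-2, 1, 2}.
The Hessian is diagonal: diag(U_aa, U_bb). Second derivatives: U_aa(-2)=12, U_aa(2)=-12; U_bb(-2)=144, U_bb(1)=-36, U_bb(2)=48.
Saddle points occur where the two diagonal entries have opposite signs: (-2, 1), (2, -2), (2, 2). Count: 3.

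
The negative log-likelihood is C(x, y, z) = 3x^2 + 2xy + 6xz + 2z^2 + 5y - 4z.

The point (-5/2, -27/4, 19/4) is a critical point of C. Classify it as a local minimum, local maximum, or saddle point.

saddle point

The Hessian is constant: H = [[6, 2, 6], [2, 0, 0], [6, 0, 4]].
Leading principal minors: Δ₁ = 6, Δ₂ = -4, Δ₃ = -16.
The minors fit neither the all-positive nor the alternating-sign pattern, so H is indefinite: a saddle point.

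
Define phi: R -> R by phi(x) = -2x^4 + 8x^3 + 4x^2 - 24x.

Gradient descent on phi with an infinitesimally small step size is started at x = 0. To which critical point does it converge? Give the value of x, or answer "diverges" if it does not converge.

1

phi'(x) = -8(x - 3)(x - 1)(x + 1), so phi'(0) = -24.
Gradient descent moves in the -phi' direction, i.e. x is increasing.
The nearest critical point in that direction is x = 1, where phi'' = 32 > 0 (a local minimum). The iterate converges there.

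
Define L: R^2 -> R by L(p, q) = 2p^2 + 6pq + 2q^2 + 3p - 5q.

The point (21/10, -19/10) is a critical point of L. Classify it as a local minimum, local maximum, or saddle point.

The Hessian of L is constant: H = [[4, 6], [6, 4]].
det(H) = 4·4 − 6² = -20.
Since det(H) < 0, H is indefinite and the critical point is a saddle point.

saddle point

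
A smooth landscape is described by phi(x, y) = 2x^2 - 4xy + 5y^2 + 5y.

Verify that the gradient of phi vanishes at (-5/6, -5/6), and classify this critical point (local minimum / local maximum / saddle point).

∇phi = (4x - 4y, -4x + 10y + 5); substituting (-5/6, -5/6) gives ∇phi = (0, 0), so (-5/6, -5/6) is indeed a critical point.
The Hessian of phi is constant: H = [[4, -4], [-4, 10]].
det(H) = 4·10 − (-4)² = 24.
det(H) > 0 and tr(H) = 14 > 0, so H is positive definite and the point is a local minimum.

local minimum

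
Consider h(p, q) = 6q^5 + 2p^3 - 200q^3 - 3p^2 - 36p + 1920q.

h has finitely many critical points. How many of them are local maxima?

h separates as a function of p plus a function of q, so ∇h=0 decouples.
∂h/∂p = 6(p - 3)(p + 2) = 0 at p ∈ {-2, 3}; ∂h/∂q = 30(q - 4)(q - 2)(q + 2)(q + 4) = 0 at q ∈ {-4, -2, 2, 4}.
The Hessian is diagonal: diag(h_pp, h_qq). Second derivatives: h_pp(-2)=-30, h_pp(3)=30; h_qq(-4)=-2880, h_qq(-2)=1440, h_qq(2)=-1440, h_qq(4)=2880.
Local maxima occur where both diagonal entries negative: (-2, -4), (-2, 2). Count: 2.

2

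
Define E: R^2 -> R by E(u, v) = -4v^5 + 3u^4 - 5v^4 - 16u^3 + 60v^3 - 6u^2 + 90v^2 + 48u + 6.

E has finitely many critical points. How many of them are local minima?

E separates as a function of u plus a function of v, so ∇E=0 decouples.
∂E/∂u = 12(u - 4)(u - 1)(u + 1) = 0 at u ∈ {-1, 1, 4}; ∂E/∂v = -20v(v - 3)(v + 1)(v + 3) = 0 at v ∈ {-3, -1, 0, 3}.
The Hessian is diagonal: diag(E_uu, E_vv). Second derivatives: E_uu(-1)=120, E_uu(1)=-72, E_uu(4)=180; E_vv(-3)=720, E_vv(-1)=-160, E_vv(0)=180, E_vv(3)=-1440.
Local minima occur where both diagonal entries positive: (-1, -3), (-1, 0), (4, -3), (4, 0). Count: 4.

4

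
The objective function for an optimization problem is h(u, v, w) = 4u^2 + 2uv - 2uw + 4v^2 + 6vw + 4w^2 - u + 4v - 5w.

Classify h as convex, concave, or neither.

h is quadratic, so its Hessian is the constant matrix H = [[8, 2, -2], [2, 8, 6], [-2, 6, 8]].
Leading principal minors: 8, 60, 112.
All positive ⇒ H ≻ 0 ⇒ convex.

convex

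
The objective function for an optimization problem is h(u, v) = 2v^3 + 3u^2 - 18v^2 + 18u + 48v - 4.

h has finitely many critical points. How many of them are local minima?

1

h separates as a function of u plus a function of v, so ∇h=0 decouples.
∂h/∂u = 6(u + 3) = 0 at u ∈ {-3}; ∂h/∂v = 6(v - 4)(v - 2) = 0 at v ∈ {2, 4}.
The Hessian is diagonal: diag(h_uu, h_vv). Second derivatives: h_uu(-3)=6; h_vv(2)=-12, h_vv(4)=12.
Local minima occur where both diagonal entries positive: (-3, 4). Count: 1.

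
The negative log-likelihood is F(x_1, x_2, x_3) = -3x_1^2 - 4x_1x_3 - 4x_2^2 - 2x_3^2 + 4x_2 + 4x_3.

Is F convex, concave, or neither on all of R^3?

F is quadratic, so its Hessian is the constant matrix H = [[-6, 0, -4], [0, -8, 0], [-4, 0, -4]].
Leading principal minors: -6, 48, -64.
Signs alternate −, +, − ⇒ H ≺ 0 ⇒ concave.

concave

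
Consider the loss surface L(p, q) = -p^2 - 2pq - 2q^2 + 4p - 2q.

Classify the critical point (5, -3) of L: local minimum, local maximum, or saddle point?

local maximum

The Hessian of L is constant: H = [[-2, -2], [-2, -4]].
det(H) = (-2)·(-4) − (-2)² = 4.
det(H) > 0 and tr(H) = -6 < 0, so H is negative definite and the point is a local maximum.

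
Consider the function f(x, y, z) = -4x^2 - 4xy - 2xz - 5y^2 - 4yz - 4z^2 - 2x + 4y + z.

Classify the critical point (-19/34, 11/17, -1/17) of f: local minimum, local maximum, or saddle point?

local maximum

The Hessian is constant: H = [[-8, -4, -2], [-4, -10, -4], [-2, -4, -8]].
Leading principal minors: Δ₁ = -8, Δ₂ = 64, Δ₃ = -408.
The minors alternate sign starting negative (−, +, −), so H is negative definite: a local maximum.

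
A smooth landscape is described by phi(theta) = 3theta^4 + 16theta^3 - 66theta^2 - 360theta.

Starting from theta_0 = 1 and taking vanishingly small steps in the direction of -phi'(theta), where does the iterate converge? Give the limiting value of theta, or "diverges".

phi'(theta) = 12(theta - 3)(theta + 2)(theta + 5), so phi'(1) = -432.
Gradient descent moves in the -phi' direction, i.e. theta is increasing.
The nearest critical point in that direction is theta = 3, where phi'' = 480 > 0 (a local minimum). The iterate converges there.

3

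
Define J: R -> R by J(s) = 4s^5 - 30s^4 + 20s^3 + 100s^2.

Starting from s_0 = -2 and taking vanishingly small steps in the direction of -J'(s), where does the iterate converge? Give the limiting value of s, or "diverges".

J'(s) = 20s(s - 5)(s - 2)(s + 1), so J'(-2) = 1120.
Gradient descent moves in the -J' direction, i.e. s is decreasing.
There is no critical point below s=-2, and J' keeps the same sign, so the iterate runs off to −∞.

diverges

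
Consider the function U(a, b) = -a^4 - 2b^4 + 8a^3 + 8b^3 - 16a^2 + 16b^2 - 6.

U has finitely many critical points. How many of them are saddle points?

4

U separates as a function of a plus a function of b, so ∇U=0 decouples.
∂U/∂a = -4a(a - 4)(a - 2) = 0 at a ∈ {0, 2, 4}; ∂U/∂b = -8b(b - 4)(b + 1) = 0 at b ∈ {-1, 0, 4}.
The Hessian is diagonal: diag(U_aa, U_bb). Second derivatives: U_aa(0)=-32, U_aa(2)=16, U_aa(4)=-32; U_bb(-1)=-40, U_bb(0)=32, U_bb(4)=-160.
Saddle points occur where the two diagonal entries have opposite signs: (0, 0), (2, -1), (2, 4), (4, 0). Count: 4.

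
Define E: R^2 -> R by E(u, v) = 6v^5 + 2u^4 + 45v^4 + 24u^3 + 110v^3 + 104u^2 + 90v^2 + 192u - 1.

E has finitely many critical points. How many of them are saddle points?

6

E separates as a function of u plus a function of v, so ∇E=0 decouples.
∂E/∂u = 8(u + 2)(u + 3)(u + 4) = 0 at u ∈ {-4, -3, -2}; ∂E/∂v = 30v(v + 1)(v + 2)(v + 3) = 0 at v ∈ {-3, -2, -1, 0}.
The Hessian is diagonal: diag(E_uu, E_vv). Second derivatives: E_uu(-4)=16, E_uu(-3)=-8, E_uu(-2)=16; E_vv(-3)=-180, E_vv(-2)=60, E_vv(-1)=-60, E_vv(0)=180.
Saddle points occur where the two diagonal entries have opposite signs: (-4, -3), (-4, -1), (-3, -2), (-3, 0), (-2, -3), (-2, -1). Count: 6.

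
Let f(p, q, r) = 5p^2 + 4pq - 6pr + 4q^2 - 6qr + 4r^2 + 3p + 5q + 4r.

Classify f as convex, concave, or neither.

f is quadratic, so its Hessian is the constant matrix H = [[10, 4, -6], [4, 8, -6], [-6, -6, 8]].
Leading principal minors: 10, 64, 152.
All positive ⇒ H ≻ 0 ⇒ convex.

convex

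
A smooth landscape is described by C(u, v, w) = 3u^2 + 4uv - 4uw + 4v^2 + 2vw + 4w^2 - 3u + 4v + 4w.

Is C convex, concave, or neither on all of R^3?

C is quadratic, so its Hessian is the constant matrix H = [[6, 4, -4], [4, 8, 2], [-4, 2, 8]].
Leading principal minors: 6, 32, 40.
All positive ⇒ H ≻ 0 ⇒ convex.

convex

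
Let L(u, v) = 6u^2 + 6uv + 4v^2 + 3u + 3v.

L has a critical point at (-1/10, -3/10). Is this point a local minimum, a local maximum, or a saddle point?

local minimum

The Hessian of L is constant: H = [[12, 6], [6, 8]].
det(H) = 12·8 − 6² = 60.
det(H) > 0 and tr(H) = 20 > 0, so H is positive definite and the point is a local minimum.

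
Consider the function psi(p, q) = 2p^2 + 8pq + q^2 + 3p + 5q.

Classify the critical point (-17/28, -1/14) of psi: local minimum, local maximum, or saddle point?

The Hessian of psi is constant: H = [[4, 8], [8, 2]].
det(H) = 4·2 − 8² = -56.
Since det(H) < 0, H is indefinite and the critical point is a saddle point.

saddle point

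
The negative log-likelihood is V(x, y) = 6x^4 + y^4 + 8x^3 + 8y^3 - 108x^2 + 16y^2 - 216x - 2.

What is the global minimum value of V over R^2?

-920

V(x,y) separates as P(x) + Q(y) − 2, so its minimum is min P + min Q − 2.
P'(x) = 24(x - 3)(x + 1)(x + 3) vanishes at x ∈ {-3, -1, 3}; Q'(y) = 4y(y + 2)(y + 4) vanishes at y ∈ {-4, -2, 0}.
Local minima of P (where P''>0): P(-3)=-54, P(3)=-918. Local minima of Q: Q(-4)=0, Q(0)=0.
So the global minimum of V is P(3) + Q(-4) − 2 = -918 + 0 − 2 = -920, attained at (3, -4).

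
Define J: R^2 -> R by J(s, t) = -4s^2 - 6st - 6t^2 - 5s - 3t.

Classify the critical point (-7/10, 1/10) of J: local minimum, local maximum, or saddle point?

local maximum

The Hessian of J is constant: H = [[-8, -6], [-6, -12]].
det(H) = (-8)·(-12) − (-6)² = 60.
det(H) > 0 and tr(H) = -20 < 0, so H is negative definite and the point is a local maximum.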